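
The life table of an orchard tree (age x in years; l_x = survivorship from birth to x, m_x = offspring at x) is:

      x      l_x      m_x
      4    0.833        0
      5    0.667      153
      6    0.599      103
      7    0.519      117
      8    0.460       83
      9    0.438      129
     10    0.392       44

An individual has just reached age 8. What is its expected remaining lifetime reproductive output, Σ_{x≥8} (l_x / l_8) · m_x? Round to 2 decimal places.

l_8 = 0.460. Conditional survival from age 8 to x is l_x / l_8.
  x=8: (0.460/0.460) × 83 = 83.0000
  x=9: (0.438/0.460) × 129 = 122.8304
  x=10: (0.392/0.460) × 44 = 37.4957
Sum = 83.0000 + 122.8304 + 37.4957 = 243.3261

243.33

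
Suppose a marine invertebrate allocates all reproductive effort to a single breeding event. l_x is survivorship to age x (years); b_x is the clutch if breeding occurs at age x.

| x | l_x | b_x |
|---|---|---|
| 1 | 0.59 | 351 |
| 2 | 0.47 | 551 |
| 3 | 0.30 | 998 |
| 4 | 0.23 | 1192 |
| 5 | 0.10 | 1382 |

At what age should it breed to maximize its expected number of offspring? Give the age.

Expected offspring if breeding at age x = l_x × b_x:
  age 1: 0.59 × 351 = 207.090
  age 2: 0.47 × 551 = 258.970
  age 3: 0.30 × 998 = 299.400
  age 4: 0.23 × 1192 = 274.160
  age 5: 0.10 × 1382 = 138.200
Maximum at age 3 (299.400).

3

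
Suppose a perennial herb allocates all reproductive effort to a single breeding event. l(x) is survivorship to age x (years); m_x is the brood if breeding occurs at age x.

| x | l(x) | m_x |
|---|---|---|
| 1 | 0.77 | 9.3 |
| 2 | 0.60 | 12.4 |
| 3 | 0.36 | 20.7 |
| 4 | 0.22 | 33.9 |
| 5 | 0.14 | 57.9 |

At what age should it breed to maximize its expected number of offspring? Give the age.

Expected offspring if breeding at age x = l(x) × m_x:
  age 1: 0.77 × 9.3 = 7.161
  age 2: 0.60 × 12.4 = 7.440
  age 3: 0.36 × 20.7 = 7.452
  age 4: 0.22 × 33.9 = 7.458
  age 5: 0.14 × 57.9 = 8.106
Maximum at age 5 (8.106).

5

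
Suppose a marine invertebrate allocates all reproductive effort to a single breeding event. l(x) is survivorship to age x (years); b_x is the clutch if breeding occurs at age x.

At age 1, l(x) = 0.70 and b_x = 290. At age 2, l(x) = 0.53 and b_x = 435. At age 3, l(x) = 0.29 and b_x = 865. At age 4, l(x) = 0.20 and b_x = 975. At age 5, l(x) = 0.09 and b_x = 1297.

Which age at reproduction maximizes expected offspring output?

3

Expected offspring if breeding at age x = l(x) × b_x:
  age 1: 0.70 × 290 = 203.000
  age 2: 0.53 × 435 = 230.550
  age 3: 0.29 × 865 = 250.850
  age 4: 0.20 × 975 = 195.000
  age 5: 0.09 × 1297 = 116.730
Maximum at age 3 (250.850).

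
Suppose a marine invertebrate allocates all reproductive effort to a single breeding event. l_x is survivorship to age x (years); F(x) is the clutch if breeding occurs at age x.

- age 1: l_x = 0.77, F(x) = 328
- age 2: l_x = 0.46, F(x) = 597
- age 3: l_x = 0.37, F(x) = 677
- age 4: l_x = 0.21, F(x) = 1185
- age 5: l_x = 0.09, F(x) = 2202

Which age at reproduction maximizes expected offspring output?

Expected offspring if breeding at age x = l_x × F(x):
  age 1: 0.77 × 328 = 252.560
  age 2: 0.46 × 597 = 274.620
  age 3: 0.37 × 677 = 250.490
  age 4: 0.21 × 1185 = 248.850
  age 5: 0.09 × 2202 = 198.180
Maximum at age 2 (274.620).

2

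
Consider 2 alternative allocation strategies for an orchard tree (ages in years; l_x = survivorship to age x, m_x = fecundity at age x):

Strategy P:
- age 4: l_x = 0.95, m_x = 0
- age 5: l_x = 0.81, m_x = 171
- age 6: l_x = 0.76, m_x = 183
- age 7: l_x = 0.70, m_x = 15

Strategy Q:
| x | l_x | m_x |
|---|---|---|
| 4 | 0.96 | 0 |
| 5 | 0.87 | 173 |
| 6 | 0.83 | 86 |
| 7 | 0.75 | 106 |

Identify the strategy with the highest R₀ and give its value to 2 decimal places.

301.39

Strategy P: R₀ = 0.95×0 + 0.81×171 + 0.76×183 + 0.70×15 = 288.0900
Strategy Q: R₀ = 0.96×0 + 0.87×173 + 0.83×86 + 0.75×106 = 301.3900
Highest R₀: strategy Q with 301.3900.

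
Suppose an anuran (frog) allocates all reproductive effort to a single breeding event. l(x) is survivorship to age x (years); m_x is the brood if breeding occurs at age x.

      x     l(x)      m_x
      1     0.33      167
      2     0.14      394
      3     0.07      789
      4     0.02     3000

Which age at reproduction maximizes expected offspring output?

4

Expected offspring if breeding at age x = l(x) × m_x:
  age 1: 0.33 × 167 = 55.110
  age 2: 0.14 × 394 = 55.160
  age 3: 0.07 × 789 = 55.230
  age 4: 0.02 × 3000 = 60.000
Maximum at age 4 (60.000).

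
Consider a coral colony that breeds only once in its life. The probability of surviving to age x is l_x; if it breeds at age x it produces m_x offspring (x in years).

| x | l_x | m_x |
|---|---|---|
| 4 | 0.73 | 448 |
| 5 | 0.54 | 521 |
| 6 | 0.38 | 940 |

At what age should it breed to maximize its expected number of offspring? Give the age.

Expected offspring if breeding at age x = l_x × m_x:
  age 4: 0.73 × 448 = 327.040
  age 5: 0.54 × 521 = 281.340
  age 6: 0.38 × 940 = 357.200
Maximum at age 6 (357.200).

6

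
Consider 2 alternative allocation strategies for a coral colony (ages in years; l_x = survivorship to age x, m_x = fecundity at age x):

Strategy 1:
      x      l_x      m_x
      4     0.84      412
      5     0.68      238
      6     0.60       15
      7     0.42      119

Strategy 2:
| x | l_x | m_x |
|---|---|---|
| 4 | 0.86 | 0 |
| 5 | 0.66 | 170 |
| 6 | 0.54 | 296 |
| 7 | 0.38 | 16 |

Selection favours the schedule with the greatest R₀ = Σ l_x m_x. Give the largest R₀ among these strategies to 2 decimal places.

Strategy 1: R₀ = 0.84×412 + 0.68×238 + 0.60×15 + 0.42×119 = 566.9000
Strategy 2: R₀ = 0.86×0 + 0.66×170 + 0.54×296 + 0.38×16 = 278.1200
Highest R₀: strategy 1 with 566.9000.

566.90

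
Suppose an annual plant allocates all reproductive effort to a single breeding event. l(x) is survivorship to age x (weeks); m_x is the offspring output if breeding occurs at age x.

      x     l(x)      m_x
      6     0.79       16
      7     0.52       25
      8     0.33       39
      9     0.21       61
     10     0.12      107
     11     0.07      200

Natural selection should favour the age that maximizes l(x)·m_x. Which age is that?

Expected offspring if breeding at age x = l(x) × m_x:
  age 6: 0.79 × 16 = 12.640
  age 7: 0.52 × 25 = 13.000
  age 8: 0.33 × 39 = 12.870
  age 9: 0.21 × 61 = 12.810
  age 10: 0.12 × 107 = 12.840
  age 11: 0.07 × 200 = 14.000
Maximum at age 11 (14.000).

11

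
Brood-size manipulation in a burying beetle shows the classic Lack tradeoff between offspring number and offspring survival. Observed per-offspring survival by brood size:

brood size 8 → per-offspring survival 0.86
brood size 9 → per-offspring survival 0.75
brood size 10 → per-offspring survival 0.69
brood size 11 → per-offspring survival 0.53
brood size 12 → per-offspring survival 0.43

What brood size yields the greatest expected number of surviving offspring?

Expected surviving offspring = c × s(c):
  c=8: 8 × 0.86 = 6.880
  c=9: 9 × 0.75 = 6.750
  c=10: 10 × 0.69 = 6.900
  c=11: 11 × 0.53 = 5.830
  c=12: 12 × 0.43 = 5.160
Maximum at c = 10 (6.900 surviving offspring).

10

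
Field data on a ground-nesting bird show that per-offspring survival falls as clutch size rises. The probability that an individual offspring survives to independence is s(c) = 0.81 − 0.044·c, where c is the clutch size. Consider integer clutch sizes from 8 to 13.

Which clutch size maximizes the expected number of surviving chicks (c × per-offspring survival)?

Expected surviving chicks = c × s(c):
  c=8: 8 × 0.458 = 3.664
  c=9: 9 × 0.414 = 3.726
  c=10: 10 × 0.370 = 3.700
  c=11: 11 × 0.326 = 3.586
  c=12: 12 × 0.282 = 3.384
  c=13: 13 × 0.238 = 3.094
Maximum at c = 9 (3.726 surviving chicks).

9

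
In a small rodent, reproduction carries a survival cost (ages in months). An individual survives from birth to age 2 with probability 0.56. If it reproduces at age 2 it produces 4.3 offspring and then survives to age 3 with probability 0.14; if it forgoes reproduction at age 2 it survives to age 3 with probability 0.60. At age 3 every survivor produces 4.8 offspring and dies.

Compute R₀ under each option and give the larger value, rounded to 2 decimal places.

2.78

breed at age 2: R₀ = 0.56 × (4.3 + 0.14 × 4.8) = 0.56 × 4.9720 = 2.7843
delay to age 3: R₀ = 0.56 × (0.60 × 4.8) = 0.56 × 2.8800 = 1.6128
Higher: breed at age 2 (2.7843).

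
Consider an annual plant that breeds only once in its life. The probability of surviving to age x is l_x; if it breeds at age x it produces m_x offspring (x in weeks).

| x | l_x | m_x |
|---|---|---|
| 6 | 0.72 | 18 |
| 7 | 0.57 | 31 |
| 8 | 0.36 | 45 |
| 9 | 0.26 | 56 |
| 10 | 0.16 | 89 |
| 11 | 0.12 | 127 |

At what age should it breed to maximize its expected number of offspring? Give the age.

Expected offspring if breeding at age x = l_x × m_x:
  age 6: 0.72 × 18 = 12.960
  age 7: 0.57 × 31 = 17.670
  age 8: 0.36 × 45 = 16.200
  age 9: 0.26 × 56 = 14.560
  age 10: 0.16 × 89 = 14.240
  age 11: 0.12 × 127 = 15.240
Maximum at age 7 (17.670).

7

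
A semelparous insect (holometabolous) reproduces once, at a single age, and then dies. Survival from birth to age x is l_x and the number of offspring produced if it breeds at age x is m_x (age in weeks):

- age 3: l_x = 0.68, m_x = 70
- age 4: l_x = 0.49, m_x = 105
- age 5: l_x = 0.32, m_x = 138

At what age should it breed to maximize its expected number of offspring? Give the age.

Expected offspring if breeding at age x = l_x × m_x:
  age 3: 0.68 × 70 = 47.600
  age 4: 0.49 × 105 = 51.450
  age 5: 0.32 × 138 = 44.160
Maximum at age 4 (51.450).

4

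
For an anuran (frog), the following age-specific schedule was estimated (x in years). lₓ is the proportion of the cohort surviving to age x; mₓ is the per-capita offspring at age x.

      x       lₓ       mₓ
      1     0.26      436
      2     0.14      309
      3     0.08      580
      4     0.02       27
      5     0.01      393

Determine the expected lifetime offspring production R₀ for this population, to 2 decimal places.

R₀ = Σ lₓ mₓ:
  age 1: 0.26 × 436 = 113.3600
  age 2: 0.14 × 309 = 43.2600
  age 3: 0.08 × 580 = 46.4000
  age 4: 0.02 × 27 = 0.5400
  age 5: 0.01 × 393 = 3.9300
R₀ = 113.3600 + 43.2600 + 46.4000 + 0.5400 + 3.9300 = 207.4900

207.49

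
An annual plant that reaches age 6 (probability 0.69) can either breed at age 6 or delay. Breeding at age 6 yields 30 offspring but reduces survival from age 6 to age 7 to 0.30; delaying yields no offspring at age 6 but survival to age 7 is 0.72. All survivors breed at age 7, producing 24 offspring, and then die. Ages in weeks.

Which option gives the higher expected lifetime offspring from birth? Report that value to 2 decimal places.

breed at age 6: R₀ = 0.69 × (30 + 0.30 × 24) = 0.69 × 37.2000 = 25.6680
delay to age 7: R₀ = 0.69 × (0.72 × 24) = 0.69 × 17.2800 = 11.9232
Higher: breed at age 6 (25.6680).

25.67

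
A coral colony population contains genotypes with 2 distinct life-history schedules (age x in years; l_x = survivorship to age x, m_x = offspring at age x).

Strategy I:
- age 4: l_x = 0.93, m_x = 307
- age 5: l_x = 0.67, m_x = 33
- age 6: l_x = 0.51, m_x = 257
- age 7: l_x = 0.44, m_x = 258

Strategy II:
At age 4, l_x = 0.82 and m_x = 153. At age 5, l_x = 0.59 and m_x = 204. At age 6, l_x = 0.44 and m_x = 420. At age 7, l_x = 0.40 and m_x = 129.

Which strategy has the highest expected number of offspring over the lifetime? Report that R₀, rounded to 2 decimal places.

552.21

Strategy I: R₀ = 0.93×307 + 0.67×33 + 0.51×257 + 0.44×258 = 552.2100
Strategy II: R₀ = 0.82×153 + 0.59×204 + 0.44×420 + 0.40×129 = 482.2200
Highest R₀: strategy I with 552.2100.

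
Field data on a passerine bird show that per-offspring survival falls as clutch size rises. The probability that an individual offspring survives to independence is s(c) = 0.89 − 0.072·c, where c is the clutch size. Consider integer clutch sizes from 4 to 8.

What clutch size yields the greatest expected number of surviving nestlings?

Expected surviving nestlings = c × s(c):
  c=4: 4 × 0.602 = 2.408
  c=5: 5 × 0.530 = 2.650
  c=6: 6 × 0.458 = 2.748
  c=7: 7 × 0.386 = 2.702
  c=8: 8 × 0.314 = 2.512
Maximum at c = 6 (2.748 surviving nestlings).

6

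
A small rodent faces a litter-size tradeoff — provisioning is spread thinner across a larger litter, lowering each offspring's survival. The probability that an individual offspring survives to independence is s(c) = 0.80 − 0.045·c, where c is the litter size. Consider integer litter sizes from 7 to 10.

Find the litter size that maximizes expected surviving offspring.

Expected surviving offspring = c × s(c):
  c=7: 7 × 0.485 = 3.395
  c=8: 8 × 0.440 = 3.520
  c=9: 9 × 0.395 = 3.555
  c=10: 10 × 0.350 = 3.500
Maximum at c = 9 (3.555 surviving offspring).

9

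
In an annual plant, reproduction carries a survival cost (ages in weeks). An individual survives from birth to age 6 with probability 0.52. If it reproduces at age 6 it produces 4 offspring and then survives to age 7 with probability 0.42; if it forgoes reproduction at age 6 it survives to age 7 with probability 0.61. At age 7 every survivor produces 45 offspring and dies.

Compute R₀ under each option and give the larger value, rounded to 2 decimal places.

breed at age 6: R₀ = 0.52 × (4 + 0.42 × 45) = 0.52 × 22.9000 = 11.9080
delay to age 7: R₀ = 0.52 × (0.61 × 45) = 0.52 × 27.4500 = 14.2740
Higher: delay to age 7 (14.2740).

14.27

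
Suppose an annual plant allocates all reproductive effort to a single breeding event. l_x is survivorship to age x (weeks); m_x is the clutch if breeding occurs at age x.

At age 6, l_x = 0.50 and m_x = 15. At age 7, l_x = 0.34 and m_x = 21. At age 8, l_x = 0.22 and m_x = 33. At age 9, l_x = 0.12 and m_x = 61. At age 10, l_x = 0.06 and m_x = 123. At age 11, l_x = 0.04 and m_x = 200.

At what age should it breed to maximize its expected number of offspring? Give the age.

Expected offspring if breeding at age x = l_x × m_x:
  age 6: 0.50 × 15 = 7.500
  age 7: 0.34 × 21 = 7.140
  age 8: 0.22 × 33 = 7.260
  age 9: 0.12 × 61 = 7.320
  age 10: 0.06 × 123 = 7.380
  age 11: 0.04 × 200 = 8.000
Maximum at age 11 (8.000).

11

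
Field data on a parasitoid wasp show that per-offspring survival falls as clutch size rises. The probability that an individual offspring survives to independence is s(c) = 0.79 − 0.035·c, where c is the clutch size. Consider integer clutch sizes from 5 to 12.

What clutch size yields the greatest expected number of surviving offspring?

Expected surviving offspring = c × s(c):
  c=5: 5 × 0.615 = 3.075
  c=6: 6 × 0.580 = 3.480
  c=7: 7 × 0.545 = 3.815
  c=8: 8 × 0.510 = 4.080
  c=9: 9 × 0.475 = 4.275
  c=10: 10 × 0.440 = 4.400
  c=11: 11 × 0.405 = 4.455
  c=12: 12 × 0.370 = 4.440
Maximum at c = 11 (4.455 surviving offspring).

11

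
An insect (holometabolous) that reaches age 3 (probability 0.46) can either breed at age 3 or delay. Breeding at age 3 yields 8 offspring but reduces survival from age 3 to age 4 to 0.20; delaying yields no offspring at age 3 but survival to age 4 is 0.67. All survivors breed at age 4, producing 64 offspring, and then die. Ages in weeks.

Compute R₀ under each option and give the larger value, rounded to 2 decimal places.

19.72

breed at age 3: R₀ = 0.46 × (8 + 0.20 × 64) = 0.46 × 20.8000 = 9.5680
delay to age 4: R₀ = 0.46 × (0.67 × 64) = 0.46 × 42.8800 = 19.7248
Higher: delay to age 4 (19.7248).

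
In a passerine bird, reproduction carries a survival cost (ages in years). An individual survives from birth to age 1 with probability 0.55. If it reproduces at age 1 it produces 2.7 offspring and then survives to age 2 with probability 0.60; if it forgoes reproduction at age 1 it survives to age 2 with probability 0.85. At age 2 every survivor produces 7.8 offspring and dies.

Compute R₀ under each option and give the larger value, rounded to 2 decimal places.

4.06

breed at age 1: R₀ = 0.55 × (2.7 + 0.60 × 7.8) = 0.55 × 7.3800 = 4.0590
delay to age 2: R₀ = 0.55 × (0.85 × 7.8) = 0.55 × 6.6300 = 3.6465
Higher: breed at age 1 (4.0590).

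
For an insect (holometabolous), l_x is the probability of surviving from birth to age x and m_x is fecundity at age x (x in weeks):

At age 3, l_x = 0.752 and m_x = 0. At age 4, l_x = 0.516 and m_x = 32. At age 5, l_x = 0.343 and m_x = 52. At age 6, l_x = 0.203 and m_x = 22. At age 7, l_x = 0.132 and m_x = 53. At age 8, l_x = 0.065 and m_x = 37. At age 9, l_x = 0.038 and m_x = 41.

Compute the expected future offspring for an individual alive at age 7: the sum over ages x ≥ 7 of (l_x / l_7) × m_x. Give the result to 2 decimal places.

l_7 = 0.132. Conditional survival from age 7 to x is l_x / l_7.
  x=7: (0.132/0.132) × 53 = 53.0000
  x=8: (0.065/0.132) × 37 = 18.2197
  x=9: (0.038/0.132) × 41 = 11.8030
Sum = 53.0000 + 18.2197 + 11.8030 = 83.0227

83.02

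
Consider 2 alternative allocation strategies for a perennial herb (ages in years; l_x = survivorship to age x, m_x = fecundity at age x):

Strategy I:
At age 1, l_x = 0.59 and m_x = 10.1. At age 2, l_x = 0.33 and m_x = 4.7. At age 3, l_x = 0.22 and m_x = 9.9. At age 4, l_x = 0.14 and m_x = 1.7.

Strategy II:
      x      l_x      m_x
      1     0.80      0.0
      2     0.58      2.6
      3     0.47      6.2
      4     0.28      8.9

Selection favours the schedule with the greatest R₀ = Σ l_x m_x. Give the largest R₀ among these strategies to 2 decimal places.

9.93

Strategy I: R₀ = 0.59×10.1 + 0.33×4.7 + 0.22×9.9 + 0.14×1.7 = 9.9260
Strategy II: R₀ = 0.80×0.0 + 0.58×2.6 + 0.47×6.2 + 0.28×8.9 = 6.9140
Highest R₀: strategy I with 9.9260.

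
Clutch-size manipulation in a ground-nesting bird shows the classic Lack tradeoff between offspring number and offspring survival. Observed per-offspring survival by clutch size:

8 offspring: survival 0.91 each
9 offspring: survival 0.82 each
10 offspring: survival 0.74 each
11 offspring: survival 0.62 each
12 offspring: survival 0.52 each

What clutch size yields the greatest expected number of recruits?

10

Expected recruits = c × s(c):
  c=8: 8 × 0.91 = 7.280
  c=9: 9 × 0.82 = 7.380
  c=10: 10 × 0.74 = 7.400
  c=11: 11 × 0.62 = 6.820
  c=12: 12 × 0.52 = 6.240
Maximum at c = 10 (7.400 recruits).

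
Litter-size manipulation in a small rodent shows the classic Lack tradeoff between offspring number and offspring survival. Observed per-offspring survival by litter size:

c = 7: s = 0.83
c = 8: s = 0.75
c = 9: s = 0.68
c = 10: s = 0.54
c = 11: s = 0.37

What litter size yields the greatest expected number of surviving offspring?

9

Expected surviving offspring = c × s(c):
  c=7: 7 × 0.83 = 5.810
  c=8: 8 × 0.75 = 6.000
  c=9: 9 × 0.68 = 6.120
  c=10: 10 × 0.54 = 5.400
  c=11: 11 × 0.37 = 4.070
Maximum at c = 9 (6.120 surviving offspring).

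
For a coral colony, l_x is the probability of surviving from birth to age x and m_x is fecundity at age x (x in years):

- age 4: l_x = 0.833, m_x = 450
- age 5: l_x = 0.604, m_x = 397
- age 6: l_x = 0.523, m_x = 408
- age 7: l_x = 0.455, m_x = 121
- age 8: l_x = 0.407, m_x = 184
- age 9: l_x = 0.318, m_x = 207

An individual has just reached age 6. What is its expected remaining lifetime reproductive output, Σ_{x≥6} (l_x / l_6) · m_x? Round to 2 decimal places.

782.32

l_6 = 0.523. Conditional survival from age 6 to x is l_x / l_6.
  x=6: (0.523/0.523) × 408 = 408.0000
  x=7: (0.455/0.523) × 121 = 105.2677
  x=8: (0.407/0.523) × 184 = 143.1893
  x=9: (0.318/0.523) × 207 = 125.8623
Sum = 408.0000 + 105.2677 + 143.1893 + 125.8623 = 782.3193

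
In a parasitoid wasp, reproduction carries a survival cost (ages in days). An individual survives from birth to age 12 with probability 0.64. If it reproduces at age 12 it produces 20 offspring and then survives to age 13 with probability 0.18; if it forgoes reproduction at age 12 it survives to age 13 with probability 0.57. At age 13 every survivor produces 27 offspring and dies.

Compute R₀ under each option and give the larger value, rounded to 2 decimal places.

15.91

breed at age 12: R₀ = 0.64 × (20 + 0.18 × 27) = 0.64 × 24.8600 = 15.9104
delay to age 13: R₀ = 0.64 × (0.57 × 27) = 0.64 × 15.3900 = 9.8496
Higher: breed at age 12 (15.9104).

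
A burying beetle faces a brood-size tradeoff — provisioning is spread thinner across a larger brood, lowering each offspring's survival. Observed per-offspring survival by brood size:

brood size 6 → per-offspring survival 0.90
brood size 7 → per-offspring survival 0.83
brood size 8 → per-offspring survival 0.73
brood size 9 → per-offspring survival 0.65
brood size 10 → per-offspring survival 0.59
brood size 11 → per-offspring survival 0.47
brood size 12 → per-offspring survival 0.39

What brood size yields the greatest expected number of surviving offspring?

10

Expected surviving offspring = c × s(c):
  c=6: 6 × 0.90 = 5.400
  c=7: 7 × 0.83 = 5.810
  c=8: 8 × 0.73 = 5.840
  c=9: 9 × 0.65 = 5.850
  c=10: 10 × 0.59 = 5.900
  c=11: 11 × 0.47 = 5.170
  c=12: 12 × 0.39 = 4.680
Maximum at c = 10 (5.900 surviving offspring).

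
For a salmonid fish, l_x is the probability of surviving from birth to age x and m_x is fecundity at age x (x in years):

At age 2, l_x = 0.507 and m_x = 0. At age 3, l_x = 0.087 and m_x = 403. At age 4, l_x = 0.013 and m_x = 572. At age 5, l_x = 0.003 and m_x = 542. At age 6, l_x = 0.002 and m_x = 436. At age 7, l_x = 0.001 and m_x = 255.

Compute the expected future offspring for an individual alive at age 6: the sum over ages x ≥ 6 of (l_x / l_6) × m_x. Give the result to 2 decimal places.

l_6 = 0.002. Conditional survival from age 6 to x is l_x / l_6.
  x=6: (0.002/0.002) × 436 = 436.0000
  x=7: (0.001/0.002) × 255 = 127.5000
Sum = 436.0000 + 127.5000 = 563.5000

563.50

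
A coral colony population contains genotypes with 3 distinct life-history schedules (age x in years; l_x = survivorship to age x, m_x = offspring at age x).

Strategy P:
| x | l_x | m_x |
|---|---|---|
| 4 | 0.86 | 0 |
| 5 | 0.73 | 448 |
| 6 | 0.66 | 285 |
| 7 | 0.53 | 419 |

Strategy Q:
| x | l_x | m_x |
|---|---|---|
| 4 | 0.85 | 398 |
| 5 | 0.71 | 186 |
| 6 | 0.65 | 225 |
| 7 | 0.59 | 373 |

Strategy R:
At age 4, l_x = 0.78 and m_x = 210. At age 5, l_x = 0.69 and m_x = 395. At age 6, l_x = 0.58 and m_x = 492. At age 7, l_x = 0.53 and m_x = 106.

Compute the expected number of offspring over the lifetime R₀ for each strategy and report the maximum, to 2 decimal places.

836.68

Strategy P: R₀ = 0.86×0 + 0.73×448 + 0.66×285 + 0.53×419 = 737.2100
Strategy Q: R₀ = 0.85×398 + 0.71×186 + 0.65×225 + 0.59×373 = 836.6800
Strategy R: R₀ = 0.78×210 + 0.69×395 + 0.58×492 + 0.53×106 = 777.8900
Highest R₀: strategy Q with 836.6800.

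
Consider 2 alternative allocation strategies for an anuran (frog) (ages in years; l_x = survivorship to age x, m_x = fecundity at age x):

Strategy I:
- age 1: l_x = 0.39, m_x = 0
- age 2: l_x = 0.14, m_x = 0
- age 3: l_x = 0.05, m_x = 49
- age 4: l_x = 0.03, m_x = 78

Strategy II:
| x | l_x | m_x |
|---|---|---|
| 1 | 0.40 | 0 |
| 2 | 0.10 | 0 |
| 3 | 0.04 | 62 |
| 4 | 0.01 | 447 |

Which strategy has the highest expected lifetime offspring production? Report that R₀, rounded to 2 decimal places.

Strategy I: R₀ = 0.39×0 + 0.14×0 + 0.05×49 + 0.03×78 = 4.7900
Strategy II: R₀ = 0.40×0 + 0.10×0 + 0.04×62 + 0.01×447 = 6.9500
Highest R₀: strategy II with 6.9500.

6.95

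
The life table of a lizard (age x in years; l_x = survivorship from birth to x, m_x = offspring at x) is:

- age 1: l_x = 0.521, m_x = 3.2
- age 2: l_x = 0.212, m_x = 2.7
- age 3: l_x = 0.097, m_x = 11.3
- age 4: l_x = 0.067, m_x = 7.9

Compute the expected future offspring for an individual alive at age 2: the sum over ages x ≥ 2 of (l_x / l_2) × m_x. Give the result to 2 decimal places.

l_2 = 0.212. Conditional survival from age 2 to x is l_x / l_2.
  x=2: (0.212/0.212) × 2.7 = 2.7000
  x=3: (0.097/0.212) × 11.3 = 5.1703
  x=4: (0.067/0.212) × 7.9 = 2.4967
Sum = 2.7000 + 5.1703 + 2.4967 = 10.3670

10.37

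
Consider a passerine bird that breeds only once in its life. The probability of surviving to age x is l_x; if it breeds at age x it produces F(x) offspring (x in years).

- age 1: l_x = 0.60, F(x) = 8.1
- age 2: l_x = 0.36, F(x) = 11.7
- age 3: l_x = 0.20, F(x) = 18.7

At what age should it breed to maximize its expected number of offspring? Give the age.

Expected offspring if breeding at age x = l_x × F(x):
  age 1: 0.60 × 8.1 = 4.860
  age 2: 0.36 × 11.7 = 4.212
  age 3: 0.20 × 18.7 = 3.740
Maximum at age 1 (4.860).

1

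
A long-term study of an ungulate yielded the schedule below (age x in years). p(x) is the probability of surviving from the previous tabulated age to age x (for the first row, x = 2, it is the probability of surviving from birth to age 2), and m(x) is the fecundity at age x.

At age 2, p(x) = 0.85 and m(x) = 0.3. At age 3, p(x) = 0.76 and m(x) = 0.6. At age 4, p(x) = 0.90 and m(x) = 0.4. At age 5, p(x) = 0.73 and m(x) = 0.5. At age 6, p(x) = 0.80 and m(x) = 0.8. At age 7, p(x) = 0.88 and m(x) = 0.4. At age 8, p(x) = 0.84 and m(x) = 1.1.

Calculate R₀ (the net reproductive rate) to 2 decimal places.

1.75

Survivorship from birth: l_x = p_2·p_3·…·p_x.
  l_2 = 0.85000
  l_3 = 0.64600
  l_4 = 0.58140
  l_5 = 0.42442
  l_6 = 0.33954
  l_7 = 0.29879
  l_8 = 0.25099
R₀ = Σ l_x m(x):
  age 2: 0.85000 × 0.3 = 0.2550
  age 3: 0.64600 × 0.6 = 0.3876
  age 4: 0.58140 × 0.4 = 0.2326
  age 5: 0.42442 × 0.5 = 0.2122
  age 6: 0.33954 × 0.8 = 0.2716
  age 7: 0.29879 × 0.4 = 0.1195
  age 8: 0.25099 × 1.1 = 0.2761
R₀ = 0.2550 + 0.3876 + 0.2326 + 0.2122 + 0.2716 + 0.1195 + 0.2761 = 1.7546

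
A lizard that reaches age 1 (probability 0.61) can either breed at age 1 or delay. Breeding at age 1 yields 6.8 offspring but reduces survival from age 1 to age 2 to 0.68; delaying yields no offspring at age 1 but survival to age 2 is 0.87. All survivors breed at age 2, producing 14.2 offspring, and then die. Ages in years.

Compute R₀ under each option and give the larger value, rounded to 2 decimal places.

10.04

breed at age 1: R₀ = 0.61 × (6.8 + 0.68 × 14.2) = 0.61 × 16.4560 = 10.0382
delay to age 2: R₀ = 0.61 × (0.87 × 14.2) = 0.61 × 12.3540 = 7.5359
Higher: breed at age 1 (10.0382).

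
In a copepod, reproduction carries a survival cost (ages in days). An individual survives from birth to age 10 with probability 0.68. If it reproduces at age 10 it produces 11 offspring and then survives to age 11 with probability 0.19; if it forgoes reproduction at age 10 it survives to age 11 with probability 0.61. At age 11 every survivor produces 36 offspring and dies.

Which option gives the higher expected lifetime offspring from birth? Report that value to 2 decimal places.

breed at age 10: R₀ = 0.68 × (11 + 0.19 × 36) = 0.68 × 17.8400 = 12.1312
delay to age 11: R₀ = 0.68 × (0.61 × 36) = 0.68 × 21.9600 = 14.9328
Higher: delay to age 11 (14.9328).

14.93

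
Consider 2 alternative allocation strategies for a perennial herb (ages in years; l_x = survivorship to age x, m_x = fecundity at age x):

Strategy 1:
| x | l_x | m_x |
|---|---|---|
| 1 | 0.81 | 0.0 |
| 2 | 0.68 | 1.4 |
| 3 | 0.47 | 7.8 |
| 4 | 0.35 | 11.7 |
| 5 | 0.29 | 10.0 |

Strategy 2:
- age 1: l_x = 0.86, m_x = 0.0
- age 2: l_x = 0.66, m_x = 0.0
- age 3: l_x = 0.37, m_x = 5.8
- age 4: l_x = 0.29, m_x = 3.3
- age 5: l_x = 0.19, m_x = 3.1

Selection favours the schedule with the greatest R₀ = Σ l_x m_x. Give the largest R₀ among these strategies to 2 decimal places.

Strategy 1: R₀ = 0.81×0.0 + 0.68×1.4 + 0.47×7.8 + 0.35×11.7 + 0.29×10.0 = 11.6130
Strategy 2: R₀ = 0.86×0.0 + 0.66×0.0 + 0.37×5.8 + 0.29×3.3 + 0.19×3.1 = 3.6920
Highest R₀: strategy 1 with 11.6130.

11.61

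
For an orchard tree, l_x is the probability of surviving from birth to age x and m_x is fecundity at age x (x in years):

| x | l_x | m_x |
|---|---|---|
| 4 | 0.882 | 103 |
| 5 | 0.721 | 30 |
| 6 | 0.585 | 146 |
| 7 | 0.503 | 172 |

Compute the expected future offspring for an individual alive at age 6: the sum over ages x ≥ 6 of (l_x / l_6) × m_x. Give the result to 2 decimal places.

l_6 = 0.585. Conditional survival from age 6 to x is l_x / l_6.
  x=6: (0.585/0.585) × 146 = 146.0000
  x=7: (0.503/0.585) × 172 = 147.8906
Sum = 146.0000 + 147.8906 = 293.8906

293.89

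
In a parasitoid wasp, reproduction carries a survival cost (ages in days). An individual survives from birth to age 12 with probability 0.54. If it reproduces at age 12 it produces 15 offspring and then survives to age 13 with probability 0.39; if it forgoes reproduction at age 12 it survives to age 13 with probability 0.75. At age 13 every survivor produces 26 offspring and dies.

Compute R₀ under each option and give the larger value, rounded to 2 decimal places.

13.58

breed at age 12: R₀ = 0.54 × (15 + 0.39 × 26) = 0.54 × 25.1400 = 13.5756
delay to age 13: R₀ = 0.54 × (0.75 × 26) = 0.54 × 19.5000 = 10.5300
Higher: breed at age 12 (13.5756).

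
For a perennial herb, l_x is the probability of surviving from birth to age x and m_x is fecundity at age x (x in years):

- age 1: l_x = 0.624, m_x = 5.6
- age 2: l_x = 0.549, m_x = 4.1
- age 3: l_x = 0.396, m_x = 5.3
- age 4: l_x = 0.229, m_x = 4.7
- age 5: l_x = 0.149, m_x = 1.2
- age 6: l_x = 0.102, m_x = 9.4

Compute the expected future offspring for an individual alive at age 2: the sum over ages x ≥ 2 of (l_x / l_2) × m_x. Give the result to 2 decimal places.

l_2 = 0.549. Conditional survival from age 2 to x is l_x / l_2.
  x=2: (0.549/0.549) × 4.1 = 4.1000
  x=3: (0.396/0.549) × 5.3 = 3.8230
  x=4: (0.229/0.549) × 4.7 = 1.9605
  x=5: (0.149/0.549) × 1.2 = 0.3257
  x=6: (0.102/0.549) × 9.4 = 1.7464
Sum = 4.1000 + 3.8230 + 1.9605 + 0.3257 + 1.7464 = 11.9556

11.96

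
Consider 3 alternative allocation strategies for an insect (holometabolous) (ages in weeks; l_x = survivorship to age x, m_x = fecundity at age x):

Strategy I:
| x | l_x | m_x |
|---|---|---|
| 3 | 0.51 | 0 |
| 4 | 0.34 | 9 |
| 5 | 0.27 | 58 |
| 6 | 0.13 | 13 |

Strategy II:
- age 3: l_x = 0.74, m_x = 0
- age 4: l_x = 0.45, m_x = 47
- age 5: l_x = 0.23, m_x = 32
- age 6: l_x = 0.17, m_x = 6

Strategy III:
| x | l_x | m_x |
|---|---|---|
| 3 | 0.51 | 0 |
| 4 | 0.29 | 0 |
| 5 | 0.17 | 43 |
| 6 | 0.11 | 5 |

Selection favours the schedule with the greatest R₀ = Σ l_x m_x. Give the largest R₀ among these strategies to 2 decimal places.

Strategy I: R₀ = 0.51×0 + 0.34×9 + 0.27×58 + 0.13×13 = 20.4100
Strategy II: R₀ = 0.74×0 + 0.45×47 + 0.23×32 + 0.17×6 = 29.5300
Strategy III: R₀ = 0.51×0 + 0.29×0 + 0.17×43 + 0.11×5 = 7.8600
Highest R₀: strategy II with 29.5300.

29.53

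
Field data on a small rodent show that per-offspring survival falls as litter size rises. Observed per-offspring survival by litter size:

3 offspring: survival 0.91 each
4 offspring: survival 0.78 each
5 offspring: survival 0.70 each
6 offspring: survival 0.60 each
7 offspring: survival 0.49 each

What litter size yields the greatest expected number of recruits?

6

Expected recruits = c × s(c):
  c=3: 3 × 0.91 = 2.730
  c=4: 4 × 0.78 = 3.120
  c=5: 5 × 0.70 = 3.500
  c=6: 6 × 0.60 = 3.600
  c=7: 7 × 0.49 = 3.430
Maximum at c = 6 (3.600 recruits).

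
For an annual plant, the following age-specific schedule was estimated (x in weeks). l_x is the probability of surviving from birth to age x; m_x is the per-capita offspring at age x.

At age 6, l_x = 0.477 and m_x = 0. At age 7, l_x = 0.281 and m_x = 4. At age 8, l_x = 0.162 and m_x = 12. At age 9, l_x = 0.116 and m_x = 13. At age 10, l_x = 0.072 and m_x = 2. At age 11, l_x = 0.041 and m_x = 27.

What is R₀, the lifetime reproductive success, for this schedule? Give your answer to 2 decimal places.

5.83

R₀ = Σ l_x m_x:
  age 6: 0.477 × 0 = 0.0000
  age 7: 0.281 × 4 = 1.1240
  age 8: 0.162 × 12 = 1.9440
  age 9: 0.116 × 13 = 1.5080
  age 10: 0.072 × 2 = 0.1440
  age 11: 0.041 × 27 = 1.1070
R₀ = 0.0000 + 1.1240 + 1.9440 + 1.5080 + 0.1440 + 1.1070 = 5.8270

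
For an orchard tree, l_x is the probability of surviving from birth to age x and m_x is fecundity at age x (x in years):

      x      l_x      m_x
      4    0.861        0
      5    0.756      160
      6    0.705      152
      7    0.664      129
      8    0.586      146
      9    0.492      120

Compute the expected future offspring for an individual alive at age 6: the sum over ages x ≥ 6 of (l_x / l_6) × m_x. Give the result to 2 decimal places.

l_6 = 0.705. Conditional survival from age 6 to x is l_x / l_6.
  x=6: (0.705/0.705) × 152 = 152.0000
  x=7: (0.664/0.705) × 129 = 121.4979
  x=8: (0.586/0.705) × 146 = 121.3560
  x=9: (0.492/0.705) × 120 = 83.7447
Sum = 152.0000 + 121.4979 + 121.3560 + 83.7447 = 478.5986

478.60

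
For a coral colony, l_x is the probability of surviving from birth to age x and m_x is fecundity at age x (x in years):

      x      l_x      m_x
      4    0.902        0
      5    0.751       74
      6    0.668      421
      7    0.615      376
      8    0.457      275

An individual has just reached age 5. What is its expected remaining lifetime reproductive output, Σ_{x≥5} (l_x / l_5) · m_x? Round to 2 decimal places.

l_5 = 0.751. Conditional survival from age 5 to x is l_x / l_5.
  x=5: (0.751/0.751) × 74 = 74.0000
  x=6: (0.668/0.751) × 421 = 374.4714
  x=7: (0.615/0.751) × 376 = 307.9095
  x=8: (0.457/0.751) × 275 = 167.3435
Sum = 74.0000 + 374.4714 + 307.9095 + 167.3435 = 923.7244

923.72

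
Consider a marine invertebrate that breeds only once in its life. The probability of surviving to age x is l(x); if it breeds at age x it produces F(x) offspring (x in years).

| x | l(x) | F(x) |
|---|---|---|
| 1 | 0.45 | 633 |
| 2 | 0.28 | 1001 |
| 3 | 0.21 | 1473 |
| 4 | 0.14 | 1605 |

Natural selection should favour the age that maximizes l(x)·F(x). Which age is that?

3

Expected offspring if breeding at age x = l(x) × F(x):
  age 1: 0.45 × 633 = 284.850
  age 2: 0.28 × 1001 = 280.280
  age 3: 0.21 × 1473 = 309.330
  age 4: 0.14 × 1605 = 224.700
Maximum at age 3 (309.330).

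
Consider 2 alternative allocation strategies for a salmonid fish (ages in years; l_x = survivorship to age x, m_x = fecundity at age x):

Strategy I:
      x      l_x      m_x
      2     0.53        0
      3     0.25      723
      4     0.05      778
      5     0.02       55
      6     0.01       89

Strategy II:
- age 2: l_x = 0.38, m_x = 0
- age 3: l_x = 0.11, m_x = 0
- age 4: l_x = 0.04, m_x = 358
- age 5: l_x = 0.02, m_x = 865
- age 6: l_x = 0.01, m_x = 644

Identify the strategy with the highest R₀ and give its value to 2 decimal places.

Strategy I: R₀ = 0.53×0 + 0.25×723 + 0.05×778 + 0.02×55 + 0.01×89 = 221.6400
Strategy II: R₀ = 0.38×0 + 0.11×0 + 0.04×358 + 0.02×865 + 0.01×644 = 38.0600
Highest R₀: strategy I with 221.6400.

221.64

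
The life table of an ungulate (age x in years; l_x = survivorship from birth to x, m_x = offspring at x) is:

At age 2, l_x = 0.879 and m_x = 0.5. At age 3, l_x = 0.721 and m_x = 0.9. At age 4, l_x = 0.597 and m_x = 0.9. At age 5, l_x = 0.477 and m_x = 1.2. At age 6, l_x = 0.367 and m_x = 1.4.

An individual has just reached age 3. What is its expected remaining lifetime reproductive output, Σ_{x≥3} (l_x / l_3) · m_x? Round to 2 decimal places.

3.15

l_3 = 0.721. Conditional survival from age 3 to x is l_x / l_3.
  x=3: (0.721/0.721) × 0.9 = 0.9000
  x=4: (0.597/0.721) × 0.9 = 0.7452
  x=5: (0.477/0.721) × 1.2 = 0.7939
  x=6: (0.367/0.721) × 1.4 = 0.7126
Sum = 0.9000 + 0.7452 + 0.7939 + 0.7126 = 3.1517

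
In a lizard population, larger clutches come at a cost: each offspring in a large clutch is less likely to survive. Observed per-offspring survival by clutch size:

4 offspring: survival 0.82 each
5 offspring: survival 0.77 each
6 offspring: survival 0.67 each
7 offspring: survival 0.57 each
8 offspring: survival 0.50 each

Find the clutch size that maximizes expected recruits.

6

Expected recruits = c × s(c):
  c=4: 4 × 0.82 = 3.280
  c=5: 5 × 0.77 = 3.850
  c=6: 6 × 0.67 = 4.020
  c=7: 7 × 0.57 = 3.990
  c=8: 8 × 0.50 = 4.000
Maximum at c = 6 (4.020 recruits).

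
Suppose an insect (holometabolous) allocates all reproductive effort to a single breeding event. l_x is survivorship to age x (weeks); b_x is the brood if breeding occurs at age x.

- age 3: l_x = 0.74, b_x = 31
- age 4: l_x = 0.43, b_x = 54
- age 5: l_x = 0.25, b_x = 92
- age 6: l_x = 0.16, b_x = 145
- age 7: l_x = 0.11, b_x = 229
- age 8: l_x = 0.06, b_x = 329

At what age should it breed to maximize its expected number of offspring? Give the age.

Expected offspring if breeding at age x = l_x × b_x:
  age 3: 0.74 × 31 = 22.940
  age 4: 0.43 × 54 = 23.220
  age 5: 0.25 × 92 = 23.000
  age 6: 0.16 × 145 = 23.200
  age 7: 0.11 × 229 = 25.190
  age 8: 0.06 × 329 = 19.740
Maximum at age 7 (25.190).

7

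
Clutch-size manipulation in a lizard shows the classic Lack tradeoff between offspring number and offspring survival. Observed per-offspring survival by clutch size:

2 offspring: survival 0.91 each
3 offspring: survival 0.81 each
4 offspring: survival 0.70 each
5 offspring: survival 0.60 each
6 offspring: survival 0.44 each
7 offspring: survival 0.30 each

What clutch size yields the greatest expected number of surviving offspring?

5

Expected surviving offspring = c × s(c):
  c=2: 2 × 0.91 = 1.820
  c=3: 3 × 0.81 = 2.430
  c=4: 4 × 0.70 = 2.800
  c=5: 5 × 0.60 = 3.000
  c=6: 6 × 0.44 = 2.640
  c=7: 7 × 0.30 = 2.100
Maximum at c = 5 (3.000 surviving offspring).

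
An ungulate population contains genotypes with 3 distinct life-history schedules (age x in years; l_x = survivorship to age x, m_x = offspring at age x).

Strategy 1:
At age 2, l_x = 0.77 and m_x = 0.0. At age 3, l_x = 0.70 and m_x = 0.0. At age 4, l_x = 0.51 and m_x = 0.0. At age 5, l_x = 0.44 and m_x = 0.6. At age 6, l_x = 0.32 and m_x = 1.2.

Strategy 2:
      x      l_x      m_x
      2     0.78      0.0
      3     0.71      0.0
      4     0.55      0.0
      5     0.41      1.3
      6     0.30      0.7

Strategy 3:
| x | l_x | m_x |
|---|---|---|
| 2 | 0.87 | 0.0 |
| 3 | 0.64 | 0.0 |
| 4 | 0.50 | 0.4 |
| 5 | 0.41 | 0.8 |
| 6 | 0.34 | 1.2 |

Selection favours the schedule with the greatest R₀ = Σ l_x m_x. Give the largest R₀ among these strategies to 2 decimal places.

Strategy 1: R₀ = 0.77×0.0 + 0.70×0.0 + 0.51×0.0 + 0.44×0.6 + 0.32×1.2 = 0.6480
Strategy 2: R₀ = 0.78×0.0 + 0.71×0.0 + 0.55×0.0 + 0.41×1.3 + 0.30×0.7 = 0.7430
Strategy 3: R₀ = 0.87×0.0 + 0.64×0.0 + 0.50×0.4 + 0.41×0.8 + 0.34×1.2 = 0.9360
Highest R₀: strategy 3 with 0.9360.

0.94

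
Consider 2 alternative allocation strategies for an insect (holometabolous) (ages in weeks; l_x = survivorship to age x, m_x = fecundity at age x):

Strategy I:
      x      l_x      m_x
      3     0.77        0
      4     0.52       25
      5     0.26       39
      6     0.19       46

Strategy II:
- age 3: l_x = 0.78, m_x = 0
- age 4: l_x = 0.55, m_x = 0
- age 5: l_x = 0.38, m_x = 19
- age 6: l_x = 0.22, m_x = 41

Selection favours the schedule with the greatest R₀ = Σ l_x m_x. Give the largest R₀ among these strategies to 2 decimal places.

Strategy I: R₀ = 0.77×0 + 0.52×25 + 0.26×39 + 0.19×46 = 31.8800
Strategy II: R₀ = 0.78×0 + 0.55×0 + 0.38×19 + 0.22×41 = 16.2400
Highest R₀: strategy I with 31.8800.

31.88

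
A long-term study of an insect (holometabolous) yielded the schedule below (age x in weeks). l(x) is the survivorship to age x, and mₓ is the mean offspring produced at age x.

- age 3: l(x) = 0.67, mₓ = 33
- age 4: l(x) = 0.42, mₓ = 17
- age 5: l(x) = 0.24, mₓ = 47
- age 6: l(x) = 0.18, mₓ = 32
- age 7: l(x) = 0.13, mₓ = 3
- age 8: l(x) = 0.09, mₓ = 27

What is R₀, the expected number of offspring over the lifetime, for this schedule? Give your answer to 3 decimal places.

49.110

R₀ = Σ l(x) mₓ:
  age 3: 0.67 × 33 = 22.1100
  age 4: 0.42 × 17 = 7.1400
  age 5: 0.24 × 47 = 11.2800
  age 6: 0.18 × 32 = 5.7600
  age 7: 0.13 × 3 = 0.3900
  age 8: 0.09 × 27 = 2.4300
R₀ = 22.1100 + 7.1400 + 11.2800 + 5.7600 + 0.3900 + 2.4300 = 49.1100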